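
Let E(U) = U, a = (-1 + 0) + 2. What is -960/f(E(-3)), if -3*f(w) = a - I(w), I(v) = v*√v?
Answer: 720/7 - 2160*I*√3/7 ≈ 102.86 - 534.46*I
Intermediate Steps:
a = 1 (a = -1 + 2 = 1)
I(v) = v^(3/2)
f(w) = -⅓ + w^(3/2)/3 (f(w) = -(1 - w^(3/2))/3 = -⅓ + w^(3/2)/3)
-960/f(E(-3)) = -960/(-⅓ + (-3)^(3/2)/3) = -960/(-⅓ + (-3*I*√3)/3) = -960/(-⅓ - I*√3)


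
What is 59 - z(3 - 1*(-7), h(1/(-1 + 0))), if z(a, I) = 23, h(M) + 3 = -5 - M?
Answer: 36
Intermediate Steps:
h(M) = -8 - M (h(M) = -3 + (-5 - M) = -8 - M)
59 - z(3 - 1*(-7), h(1/(-1 + 0))) = 59 - 1*23 = 59 - 23 = 36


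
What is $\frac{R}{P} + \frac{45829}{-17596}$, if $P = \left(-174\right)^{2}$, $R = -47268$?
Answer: $- \frac{61645737}{14798236} \approx -4.1657$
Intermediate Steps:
$P = 30276$
$\frac{R}{P} + \frac{45829}{-17596} = - \frac{47268}{30276} + \frac{45829}{-17596} = \left(-47268\right) \frac{1}{30276} + 45829 \left(- \frac{1}{17596}\right) = - \frac{1313}{841} - \frac{45829}{17596} = - \frac{61645737}{14798236}$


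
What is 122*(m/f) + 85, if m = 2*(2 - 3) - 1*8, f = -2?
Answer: 695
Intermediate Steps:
m = -10 (m = 2*(-1) - 8 = -2 - 8 = -10)
122*(m/f) + 85 = 122*(-10/(-2)) + 85 = 122*(-½*(-10)) + 85 = 122*5 + 85 = 610 + 85 = 695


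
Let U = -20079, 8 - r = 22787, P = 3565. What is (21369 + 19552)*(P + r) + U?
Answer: -786276173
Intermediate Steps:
r = -22779 (r = 8 - 1*22787 = 8 - 22787 = -22779)
(21369 + 19552)*(P + r) + U = (21369 + 19552)*(3565 - 22779) - 20079 = 40921*(-19214) - 20079 = -786256094 - 20079 = -786276173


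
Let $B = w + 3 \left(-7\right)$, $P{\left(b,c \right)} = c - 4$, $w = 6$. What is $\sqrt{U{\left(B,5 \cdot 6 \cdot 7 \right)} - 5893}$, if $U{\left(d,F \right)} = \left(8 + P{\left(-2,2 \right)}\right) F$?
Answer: $i \sqrt{4633} \approx 68.066 i$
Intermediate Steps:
$P{\left(b,c \right)} = -4 + c$
$B = -15$ ($B = 6 + 3 \left(-7\right) = 6 - 21 = -15$)
$U{\left(d,F \right)} = 6 F$ ($U{\left(d,F \right)} = \left(8 + \left(-4 + 2\right)\right) F = \left(8 - 2\right) F = 6 F$)
$\sqrt{U{\left(B,5 \cdot 6 \cdot 7 \right)} - 5893} = \sqrt{6 \cdot 5 \cdot 6 \cdot 7 - 5893} = \sqrt{6 \cdot 30 \cdot 7 - 5893} = \sqrt{6 \cdot 210 - 5893} = \sqrt{1260 - 5893} = \sqrt{-4633} = i \sqrt{4633}$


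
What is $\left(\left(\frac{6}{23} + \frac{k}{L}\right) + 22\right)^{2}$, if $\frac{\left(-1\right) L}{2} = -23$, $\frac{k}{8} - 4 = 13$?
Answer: $\frac{336400}{529} \approx 635.92$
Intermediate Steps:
$k = 136$ ($k = 32 + 8 \cdot 13 = 32 + 104 = 136$)
$L = 46$ ($L = \left(-2\right) \left(-23\right) = 46$)
$\left(\left(\frac{6}{23} + \frac{k}{L}\right) + 22\right)^{2} = \left(\left(\frac{6}{23} + \frac{136}{46}\right) + 22\right)^{2} = \left(\left(6 \cdot \frac{1}{23} + 136 \cdot \frac{1}{46}\right) + 22\right)^{2} = \left(\left(\frac{6}{23} + \frac{68}{23}\right) + 22\right)^{2} = \left(\frac{74}{23} + 22\right)^{2} = \left(\frac{580}{23}\right)^{2} = \frac{336400}{529}$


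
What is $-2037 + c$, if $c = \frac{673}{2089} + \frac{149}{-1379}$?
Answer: $- \frac{5867432241}{2880731} \approx -2036.8$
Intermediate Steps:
$c = \frac{616806}{2880731}$ ($c = 673 \cdot \frac{1}{2089} + 149 \left(- \frac{1}{1379}\right) = \frac{673}{2089} - \frac{149}{1379} = \frac{616806}{2880731} \approx 0.21411$)
$-2037 + c = -2037 + \frac{616806}{2880731} = - \frac{5867432241}{2880731}$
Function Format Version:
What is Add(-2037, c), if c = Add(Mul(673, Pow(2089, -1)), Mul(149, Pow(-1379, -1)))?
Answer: Rational(-5867432241, 2880731) ≈ -2036.8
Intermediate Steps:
c = Rational(616806, 2880731) (c = Add(Mul(673, Rational(1, 2089)), Mul(149, Rational(-1, 1379))) = Add(Rational(673, 2089), Rational(-149, 1379)) = Rational(616806, 2880731) ≈ 0.21411)
Add(-2037, c) = Add(-2037, Rational(616806, 2880731)) = Rational(-5867432241, 2880731)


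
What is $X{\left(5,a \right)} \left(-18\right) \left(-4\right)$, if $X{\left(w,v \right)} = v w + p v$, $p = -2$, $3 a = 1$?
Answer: $72$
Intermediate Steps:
$a = \frac{1}{3}$ ($a = \frac{1}{3} \cdot 1 = \frac{1}{3} \approx 0.33333$)
$X{\left(w,v \right)} = - 2 v + v w$ ($X{\left(w,v \right)} = v w - 2 v = - 2 v + v w$)
$X{\left(5,a \right)} \left(-18\right) \left(-4\right) = \frac{-2 + 5}{3} \left(-18\right) \left(-4\right) = \frac{1}{3} \cdot 3 \left(-18\right) \left(-4\right) = 1 \left(-18\right) \left(-4\right) = \left(-18\right) \left(-4\right) = 72$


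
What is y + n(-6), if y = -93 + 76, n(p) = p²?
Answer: 19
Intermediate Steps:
y = -17
y + n(-6) = -17 + (-6)² = -17 + 36 = 19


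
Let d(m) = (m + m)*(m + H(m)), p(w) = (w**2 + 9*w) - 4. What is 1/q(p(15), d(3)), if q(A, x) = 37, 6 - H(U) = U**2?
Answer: 1/37 ≈ 0.027027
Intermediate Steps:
H(U) = 6 - U**2
p(w) = -4 + w**2 + 9*w
d(m) = 2*m*(6 + m - m**2) (d(m) = (m + m)*(m + (6 - m**2)) = (2*m)*(6 + m - m**2) = 2*m*(6 + m - m**2))
1/q(p(15), d(3)) = 1/37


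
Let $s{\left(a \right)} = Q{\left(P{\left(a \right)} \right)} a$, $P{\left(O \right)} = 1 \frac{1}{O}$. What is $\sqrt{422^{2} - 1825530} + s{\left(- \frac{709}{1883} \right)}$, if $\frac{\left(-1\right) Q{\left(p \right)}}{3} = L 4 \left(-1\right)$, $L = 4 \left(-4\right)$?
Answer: $\frac{136128}{1883} + i \sqrt{1647446} \approx 72.293 + 1283.5 i$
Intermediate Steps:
$P{\left(O \right)} = \frac{1}{O}$
$L = -16$
$Q{\left(p \right)} = -192$ ($Q{\left(p \right)} = - 3 \left(-16\right) 4 \left(-1\right) = - 3 \left(\left(-64\right) \left(-1\right)\right) = \left(-3\right) 64 = -192$)
$s{\left(a \right)} = - 192 a$
$\sqrt{422^{2} - 1825530} + s{\left(- \frac{709}{1883} \right)} = \sqrt{422^{2} - 1825530} - 192 \left(- \frac{709}{1883}\right) = \sqrt{178084 - 1825530} - 192 \left(\left(-709\right) \frac{1}{1883}\right) = \sqrt{-1647446} - - \frac{136128}{1883} = i \sqrt{1647446} + \frac{136128}{1883} = \frac{136128}{1883} + i \sqrt{1647446}$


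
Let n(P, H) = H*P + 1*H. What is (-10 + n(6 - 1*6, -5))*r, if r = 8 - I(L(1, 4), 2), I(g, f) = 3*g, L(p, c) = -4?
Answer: -300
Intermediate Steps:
n(P, H) = H + H*P (n(P, H) = H*P + H = H + H*P)
r = 20 (r = 8 - 3*(-4) = 8 - 1*(-12) = 8 + 12 = 20)
(-10 + n(6 - 1*6, -5))*r = (-10 - 5*(1 + (6 - 1*6)))*20 = (-10 - 5*(1 + (6 - 6)))*20 = (-10 - 5*(1 + 0))*20 = (-10 - 5*1)*20 = (-10 - 5)*20 = -15*20 = -300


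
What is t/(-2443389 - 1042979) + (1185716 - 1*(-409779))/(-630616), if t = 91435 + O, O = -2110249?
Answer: -268086643921/137409965168 ≈ -1.9510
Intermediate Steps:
t = -2018814 (t = 91435 - 2110249 = -2018814)
t/(-2443389 - 1042979) + (1185716 - 1*(-409779))/(-630616) = -2018814/(-2443389 - 1042979) + (1185716 - 1*(-409779))/(-630616) = -2018814/(-3486368) + (1185716 + 409779)*(-1/630616) = -2018814*(-1/3486368) + 1595495*(-1/630616) = 1009407/1743184 - 1595495/630616 = -268086643921/137409965168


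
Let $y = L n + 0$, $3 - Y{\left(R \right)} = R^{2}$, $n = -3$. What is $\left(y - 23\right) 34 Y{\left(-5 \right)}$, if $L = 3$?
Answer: $23936$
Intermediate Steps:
$Y{\left(R \right)} = 3 - R^{2}$
$y = -9$ ($y = 3 \left(-3\right) + 0 = -9 + 0 = -9$)
$\left(y - 23\right) 34 Y{\left(-5 \right)} = \left(-9 - 23\right) 34 \left(3 - \left(-5\right)^{2}\right) = \left(-9 - 23\right) 34 \left(3 - 25\right) = \left(-32\right) 34 \left(3 - 25\right) = \left(-1088\right) \left(-22\right) = 23936$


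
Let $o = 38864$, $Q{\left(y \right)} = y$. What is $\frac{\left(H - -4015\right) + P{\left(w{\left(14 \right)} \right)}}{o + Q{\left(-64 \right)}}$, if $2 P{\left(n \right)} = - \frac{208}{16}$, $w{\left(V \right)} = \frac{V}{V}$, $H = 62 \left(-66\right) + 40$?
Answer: $- \frac{87}{77600} \approx -0.0011211$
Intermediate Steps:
$H = -4052$ ($H = -4092 + 40 = -4052$)
$w{\left(V \right)} = 1$
$P{\left(n \right)} = - \frac{13}{2}$ ($P{\left(n \right)} = \frac{\left(-208\right) \frac{1}{16}}{2} = \frac{1}{2} \left(-13\right) = - \frac{13}{2}$)
$\frac{\left(H - -4015\right) + P{\left(w{\left(14 \right)} \right)}}{o + Q{\left(-64 \right)}} = \frac{\left(-4052 - -4015\right) - \frac{13}{2}}{38864 - 64} = \frac{\left(-4052 + 4015\right) - \frac{13}{2}}{38800} = \left(-37 - \frac{13}{2}\right) \frac{1}{38800} = \left(- \frac{87}{2}\right) \frac{1}{38800} = - \frac{87}{77600}$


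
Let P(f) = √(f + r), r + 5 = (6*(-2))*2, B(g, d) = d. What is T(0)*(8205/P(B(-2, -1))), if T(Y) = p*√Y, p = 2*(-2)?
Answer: 0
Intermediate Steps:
p = -4
r = -29 (r = -5 + (6*(-2))*2 = -5 - 12*2 = -5 - 24 = -29)
P(f) = √(-29 + f) (P(f) = √(f - 29) = √(-29 + f))
T(Y) = -4*√Y
T(0)*(8205/P(B(-2, -1))) = (-4*√0)*(8205/(√(-29 - 1))) = (-4*0)*(8205/(√(-30))) = 0*(8205/((I*√30))) = 0*(8205*(-I*√30/30)) = 0*(-547*I*√30/2) = 0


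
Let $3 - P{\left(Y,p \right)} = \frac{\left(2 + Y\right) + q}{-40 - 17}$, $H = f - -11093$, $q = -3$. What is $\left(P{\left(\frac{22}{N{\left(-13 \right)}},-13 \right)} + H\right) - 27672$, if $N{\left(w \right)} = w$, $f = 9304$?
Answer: $- \frac{5388587}{741} \approx -7272.0$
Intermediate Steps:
$H = 20397$ ($H = 9304 - -11093 = 9304 + 11093 = 20397$)
$P{\left(Y,p \right)} = \frac{170}{57} + \frac{Y}{57}$ ($P{\left(Y,p \right)} = 3 - \frac{\left(2 + Y\right) - 3}{-40 - 17} = 3 - \frac{-1 + Y}{-57} = 3 - \left(-1 + Y\right) \left(- \frac{1}{57}\right) = 3 - \left(\frac{1}{57} - \frac{Y}{57}\right) = 3 + \left(- \frac{1}{57} + \frac{Y}{57}\right) = \frac{170}{57} + \frac{Y}{57}$)
$\left(P{\left(\frac{22}{N{\left(-13 \right)}},-13 \right)} + H\right) - 27672 = \left(\left(\frac{170}{57} + \frac{22 \frac{1}{-13}}{57}\right) + 20397\right) - 27672 = \left(\left(\frac{170}{57} + \frac{22 \left(- \frac{1}{13}\right)}{57}\right) + 20397\right) - 27672 = \left(\left(\frac{170}{57} + \frac{1}{57} \left(- \frac{22}{13}\right)\right) + 20397\right) - 27672 = \left(\left(\frac{170}{57} - \frac{22}{741}\right) + 20397\right) - 27672 = \left(\frac{2188}{741} + 20397\right) - 27672 = \frac{15116365}{741} - 27672 = - \frac{5388587}{741}$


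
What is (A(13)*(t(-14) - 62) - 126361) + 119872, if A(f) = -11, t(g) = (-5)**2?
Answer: -6082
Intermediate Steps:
t(g) = 25
(A(13)*(t(-14) - 62) - 126361) + 119872 = (-11*(25 - 62) - 126361) + 119872 = (-11*(-37) - 126361) + 119872 = (407 - 126361) + 119872 = -125954 + 119872 = -6082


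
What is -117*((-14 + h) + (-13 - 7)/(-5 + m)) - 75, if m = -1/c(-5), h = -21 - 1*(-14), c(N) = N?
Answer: 3789/2 ≈ 1894.5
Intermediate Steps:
h = -7 (h = -21 + 14 = -7)
m = 1/5 (m = -1/(-5) = -1*(-1/5) = 1/5 ≈ 0.20000)
-117*((-14 + h) + (-13 - 7)/(-5 + m)) - 75 = -117*((-14 - 7) + (-13 - 7)/(-5 + 1/5)) - 75 = -117*(-21 - 20/(-24/5)) - 75 = -117*(-21 - 20*(-5/24)) - 75 = -117*(-21 + 25/6) - 75 = -117*(-101/6) - 75 = 3939/2 - 75 = 3789/2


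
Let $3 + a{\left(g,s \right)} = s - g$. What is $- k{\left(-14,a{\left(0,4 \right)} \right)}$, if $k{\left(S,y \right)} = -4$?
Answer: $4$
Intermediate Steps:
$a{\left(g,s \right)} = -3 + s - g$ ($a{\left(g,s \right)} = -3 - \left(g - s\right) = -3 + s - g$)
$- k{\left(-14,a{\left(0,4 \right)} \right)} = \left(-1\right) \left(-4\right) = 4$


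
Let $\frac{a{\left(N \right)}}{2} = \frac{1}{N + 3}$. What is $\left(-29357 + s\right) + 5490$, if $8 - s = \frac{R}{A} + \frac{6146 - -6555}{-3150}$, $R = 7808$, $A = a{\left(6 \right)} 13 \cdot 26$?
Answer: $- \frac{12754531381}{532350} \approx -23959.0$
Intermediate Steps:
$a{\left(N \right)} = \frac{2}{3 + N}$ ($a{\left(N \right)} = \frac{2}{N + 3} = \frac{2}{3 + N}$)
$A = \frac{676}{9}$ ($A = \frac{2}{3 + 6} \cdot 13 \cdot 26 = \frac{2}{9} \cdot 13 \cdot 26 = \frac{26}{9} \cdot 26 = \frac{676}{9} \approx 75.111$)
$s = - \frac{48933931}{532350}$ ($s = 8 - \left(\frac{7808}{\frac{676}{9}} + \frac{6146 - -6555}{-3150}\right) = 8 - \left(7808 \cdot \frac{9}{676} + \left(6146 + 6555\right) \left(- \frac{1}{3150}\right)\right) = 8 - \left(\frac{17568}{169} + 12701 \left(- \frac{1}{3150}\right)\right) = 8 - \left(\frac{17568}{169} - \frac{12701}{3150}\right) = 8 - \frac{53192731}{532350} = - \frac{48933931}{532350} \approx -91.921$)
$\left(-29357 + s\right) + 5490 = \left(-29357 - \frac{48933931}{532350}\right) + 5490 = - \frac{15677132881}{532350} + 5490 = - \frac{12754531381}{532350}$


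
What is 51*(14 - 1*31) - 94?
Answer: -961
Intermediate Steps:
51*(14 - 1*31) - 94 = 51*(14 - 31) - 94 = 51*(-17) - 94 = -867 - 94 = -961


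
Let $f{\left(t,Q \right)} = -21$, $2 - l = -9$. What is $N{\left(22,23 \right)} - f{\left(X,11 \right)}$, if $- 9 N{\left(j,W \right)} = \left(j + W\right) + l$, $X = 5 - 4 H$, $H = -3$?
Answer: $\frac{133}{9} \approx 14.778$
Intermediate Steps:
$l = 11$ ($l = 2 - -9 = 2 + 9 = 11$)
$X = 17$ ($X = 5 - -12 = 5 + 12 = 17$)
$N{\left(j,W \right)} = - \frac{11}{9} - \frac{W}{9} - \frac{j}{9}$ ($N{\left(j,W \right)} = - \frac{\left(j + W\right) + 11}{9} = - \frac{\left(W + j\right) + 11}{9} = - \frac{11 + W + j}{9} = - \frac{11}{9} - \frac{W}{9} - \frac{j}{9}$)
$N{\left(22,23 \right)} - f{\left(X,11 \right)} = \left(- \frac{11}{9} - \frac{23}{9} - \frac{22}{9}\right) - -21 = \left(- \frac{11}{9} - \frac{23}{9} - \frac{22}{9}\right) + 21 = - \frac{56}{9} + 21 = \frac{133}{9}$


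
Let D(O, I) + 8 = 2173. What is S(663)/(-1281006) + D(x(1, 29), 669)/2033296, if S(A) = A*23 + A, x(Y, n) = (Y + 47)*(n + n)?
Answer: -1643357109/144703576432 ≈ -0.011357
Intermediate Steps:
x(Y, n) = 2*n*(47 + Y) (x(Y, n) = (47 + Y)*(2*n) = 2*n*(47 + Y))
S(A) = 24*A (S(A) = 23*A + A = 24*A)
D(O, I) = 2165 (D(O, I) = -8 + 2173 = 2165)
S(663)/(-1281006) + D(x(1, 29), 669)/2033296 = (24*663)/(-1281006) + 2165/2033296 = 15912*(-1/1281006) + 2165*(1/2033296) = -884/71167 + 2165/2033296 = -1643357109/144703576432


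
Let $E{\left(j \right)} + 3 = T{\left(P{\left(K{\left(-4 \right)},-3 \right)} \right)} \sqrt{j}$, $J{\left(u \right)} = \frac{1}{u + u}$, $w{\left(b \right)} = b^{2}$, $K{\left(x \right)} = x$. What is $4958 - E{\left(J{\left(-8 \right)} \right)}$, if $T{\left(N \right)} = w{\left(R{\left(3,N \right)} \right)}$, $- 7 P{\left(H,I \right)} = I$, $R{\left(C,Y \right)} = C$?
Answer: $4961 - \frac{9 i}{4} \approx 4961.0 - 2.25 i$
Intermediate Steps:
$P{\left(H,I \right)} = - \frac{I}{7}$
$T{\left(N \right)} = 9$ ($T{\left(N \right)} = 3^{2} = 9$)
$J{\left(u \right)} = \frac{1}{2 u}$
$E{\left(j \right)} = -3 + 9 \sqrt{j}$
$4958 - E{\left(J{\left(-8 \right)} \right)} = 4958 - \left(-3 + 9 \sqrt{\frac{1}{2 \left(-8\right)}}\right) = 4958 - \left(-3 + 9 \sqrt{\frac{1}{2} \left(- \frac{1}{8}\right)}\right) = 4958 - \left(-3 + 9 \sqrt{- \frac{1}{16}}\right) = 4958 - \left(-3 + 9 \frac{i}{4}\right) = 4958 - \left(-3 + \frac{9 i}{4}\right) = 4958 + \left(3 - \frac{9 i}{4}\right) = 4961 - \frac{9 i}{4}$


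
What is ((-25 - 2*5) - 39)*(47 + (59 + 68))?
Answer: -12876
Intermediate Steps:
((-25 - 2*5) - 39)*(47 + (59 + 68)) = ((-25 - 10) - 39)*(47 + 127) = (-35 - 39)*174 = -74*174 = -12876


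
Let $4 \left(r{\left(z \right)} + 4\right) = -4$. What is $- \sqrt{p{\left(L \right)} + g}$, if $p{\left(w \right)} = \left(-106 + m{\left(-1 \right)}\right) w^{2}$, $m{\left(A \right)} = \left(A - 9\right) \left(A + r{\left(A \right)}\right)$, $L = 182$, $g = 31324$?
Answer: $- 6 i \sqrt{41455} \approx - 1221.6 i$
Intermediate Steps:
$r{\left(z \right)} = -5$ ($r{\left(z \right)} = -4 + \frac{1}{4} \left(-4\right) = -4 - 1 = -5$)
$m{\left(A \right)} = \left(-9 + A\right) \left(-5 + A\right)$ ($m{\left(A \right)} = \left(A - 9\right) \left(A - 5\right) = \left(-9 + A\right) \left(-5 + A\right)$)
$p{\left(w \right)} = - 46 w^{2}$ ($p{\left(w \right)} = \left(-106 + \left(45 + \left(-1\right)^{2} - -14\right)\right) w^{2} = \left(-106 + \left(45 + 1 + 14\right)\right) w^{2} = \left(-106 + 60\right) w^{2} = - 46 w^{2}$)
$- \sqrt{p{\left(L \right)} + g} = - \sqrt{- 46 \cdot 182^{2} + 31324} = - \sqrt{\left(-46\right) 33124 + 31324} = - \sqrt{-1523704 + 31324} = - \sqrt{-1492380} = - 6 i \sqrt{41455}$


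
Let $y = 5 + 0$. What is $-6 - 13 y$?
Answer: $-71$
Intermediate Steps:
$y = 5$
$-6 - 13 y = -6 - 65 = -71$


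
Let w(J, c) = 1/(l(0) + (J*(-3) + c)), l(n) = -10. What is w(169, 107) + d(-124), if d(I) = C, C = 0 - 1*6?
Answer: -2461/410 ≈ -6.0024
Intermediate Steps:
w(J, c) = 1/(-10 + c - 3*J) (w(J, c) = 1/(-10 + (J*(-3) + c)) = 1/(-10 + (-3*J + c)) = 1/(-10 + (c - 3*J)) = 1/(-10 + c - 3*J))
C = -6 (C = 0 - 6 = -6)
d(I) = -6
w(169, 107) + d(-124) = 1/(-10 + 107 - 3*169) - 6 = 1/(-10 + 107 - 507) - 6 = 1/(-410) - 6 = -1/410 - 6 = -2461/410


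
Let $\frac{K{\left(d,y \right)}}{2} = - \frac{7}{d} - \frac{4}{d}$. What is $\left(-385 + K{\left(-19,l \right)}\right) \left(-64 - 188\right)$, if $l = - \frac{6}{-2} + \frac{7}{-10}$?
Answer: $\frac{1837836}{19} \approx 96728.0$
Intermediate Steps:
$l = \frac{23}{10}$ ($l = \left(-6\right) \left(- \frac{1}{2}\right) + 7 \left(- \frac{1}{10}\right) = 3 - \frac{7}{10} = \frac{23}{10} \approx 2.3$)
$K{\left(d,y \right)} = - \frac{22}{d}$ ($K{\left(d,y \right)} = 2 \left(- \frac{7}{d} - \frac{4}{d}\right) = 2 \left(- \frac{11}{d}\right) = - \frac{22}{d}$)
$\left(-385 + K{\left(-19,l \right)}\right) \left(-64 - 188\right) = \left(-385 - \frac{22}{-19}\right) \left(-64 - 188\right) = \left(-385 - - \frac{22}{19}\right) \left(-252\right) = \left(-385 + \frac{22}{19}\right) \left(-252\right) = \left(- \frac{7293}{19}\right) \left(-252\right) = \frac{1837836}{19}$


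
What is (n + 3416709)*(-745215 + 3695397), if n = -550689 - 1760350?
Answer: 3261927731940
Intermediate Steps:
n = -2311039
(n + 3416709)*(-745215 + 3695397) = (-2311039 + 3416709)*(-745215 + 3695397) = 1105670*2950182 = 3261927731940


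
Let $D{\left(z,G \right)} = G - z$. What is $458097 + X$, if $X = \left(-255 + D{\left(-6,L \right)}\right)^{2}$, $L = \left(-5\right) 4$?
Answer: $530458$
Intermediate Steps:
$L = -20$
$X = 72361$ ($X = \left(-255 - 14\right)^{2} = \left(-269\right)^{2} = 72361$)
$458097 + X = 458097 + 72361 = 530458$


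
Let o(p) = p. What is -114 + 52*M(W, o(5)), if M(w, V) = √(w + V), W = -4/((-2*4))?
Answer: -114 + 26*√22 ≈ 7.9508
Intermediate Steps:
W = ½ (W = -4/(-8) = -4*(-⅛) = ½ ≈ 0.50000)
M(w, V) = √(V + w)
-114 + 52*M(W, o(5)) = -114 + 52*√(5 + ½) = -114 + 52*√(11/2) = -114 + 52*(√22/2) = -114 + 26*√22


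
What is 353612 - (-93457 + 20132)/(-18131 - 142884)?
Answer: 11387352571/32203 ≈ 3.5361e+5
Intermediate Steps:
353612 - (-93457 + 20132)/(-18131 - 142884) = 353612 - (-73325)/(-161015) = 353612 - (-73325)*(-1)/161015 = 353612 - 1*14665/32203 = 353612 - 14665/32203 = 11387352571/32203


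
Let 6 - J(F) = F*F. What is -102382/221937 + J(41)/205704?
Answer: -7144043801/15217776216 ≈ -0.46945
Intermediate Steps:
J(F) = 6 - F² (J(F) = 6 - F*F = 6 - F²)
-102382/221937 + J(41)/205704 = -102382/221937 + (6 - 1*41²)/205704 = -102382*1/221937 + (6 - 1*1681)*(1/205704) = -102382/221937 + (6 - 1681)*(1/205704) = -102382/221937 - 1675*1/205704 = -102382/221937 - 1675/205704 = -7144043801/15217776216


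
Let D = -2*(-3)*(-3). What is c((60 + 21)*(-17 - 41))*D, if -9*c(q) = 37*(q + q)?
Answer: -695304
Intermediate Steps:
c(q) = -74*q/9 (c(q) = -37*(q + q)/9 = -37*2*q/9 = -74*q/9)
D = -18 (D = 6*(-3) = -18)
c((60 + 21)*(-17 - 41))*D = -74*(60 + 21)*(-17 - 41)/9*(-18) = -666*(-58)*(-18) = -74/9*(-4698)*(-18) = 38628*(-18) = -695304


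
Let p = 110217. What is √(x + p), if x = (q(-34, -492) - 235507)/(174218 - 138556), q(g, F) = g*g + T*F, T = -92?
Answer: √140164839498354/35662 ≈ 331.98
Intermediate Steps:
q(g, F) = g² - 92*F (q(g, F) = g*g - 92*F = g² - 92*F)
x = -189087/35662 (x = (((-34)² - 92*(-492)) - 235507)/(174218 - 138556) = ((1156 + 45264) - 235507)/35662 = (46420 - 235507)*(1/35662) = -189087*1/35662 = -189087/35662 ≈ -5.3022)
√(x + p) = √(-189087/35662 + 110217) = √(3930369567/35662) = √140164839498354/35662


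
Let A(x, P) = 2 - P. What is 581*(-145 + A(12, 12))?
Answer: -90055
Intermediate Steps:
581*(-145 + A(12, 12)) = 581*(-145 + (2 - 1*12)) = 581*(-145 + (2 - 12)) = 581*(-145 - 10) = 581*(-155) = -90055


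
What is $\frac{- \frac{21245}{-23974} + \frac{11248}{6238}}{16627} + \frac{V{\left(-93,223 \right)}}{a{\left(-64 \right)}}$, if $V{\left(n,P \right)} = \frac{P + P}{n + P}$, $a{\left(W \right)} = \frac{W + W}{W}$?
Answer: $\frac{5332271323478}{3108205905155} \approx 1.7155$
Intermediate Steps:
$a{\left(W \right)} = 2$ ($a{\left(W \right)} = \frac{2 W}{W} = 2$)
$V{\left(n,P \right)} = \frac{2 P}{P + n}$
$\frac{- \frac{21245}{-23974} + \frac{11248}{6238}}{16627} + \frac{V{\left(-93,223 \right)}}{a{\left(-64 \right)}} = \frac{- \frac{21245}{-23974} + \frac{11248}{6238}}{16627} + \frac{2 \cdot 223 \frac{1}{223 - 93}}{2} = \left(\left(-21245\right) \left(- \frac{1}{23974}\right) + 11248 \cdot \frac{1}{6238}\right) \frac{1}{16627} + 2 \cdot 223 \cdot \frac{1}{130} \cdot \frac{1}{2} = \left(\frac{21245}{23974} + \frac{5624}{3119}\right) \frac{1}{16627} + 2 \cdot 223 \cdot \frac{1}{130} \cdot \frac{1}{2} = \frac{201092931}{74774906} \cdot \frac{1}{16627} + \frac{223}{65} \cdot \frac{1}{2} = \frac{15468687}{95637104774} + \frac{223}{130} = \frac{5332271323478}{3108205905155}$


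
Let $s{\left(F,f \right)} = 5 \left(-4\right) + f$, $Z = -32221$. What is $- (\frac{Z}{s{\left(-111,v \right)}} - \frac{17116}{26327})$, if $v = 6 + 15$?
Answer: $\frac{848299383}{26327} \approx 32222.0$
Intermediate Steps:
$v = 21$
$s{\left(F,f \right)} = -20 + f$
$- (\frac{Z}{s{\left(-111,v \right)}} - \frac{17116}{26327}) = - (- \frac{32221}{-20 + 21} - \frac{17116}{26327}) = - (- \frac{32221}{1} - \frac{17116}{26327}) = - (\left(-32221\right) 1 - \frac{17116}{26327}) = - (-32221 - \frac{17116}{26327}) = \left(-1\right) \left(- \frac{848299383}{26327}\right) = \frac{848299383}{26327}$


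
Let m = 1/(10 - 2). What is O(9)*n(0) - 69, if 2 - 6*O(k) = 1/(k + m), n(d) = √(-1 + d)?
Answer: -69 + 23*I/73 ≈ -69.0 + 0.31507*I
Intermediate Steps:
m = ⅛ (m = 1/8 = ⅛ ≈ 0.12500)
O(k) = ⅓ - 1/(6*(⅛ + k)) (O(k) = ⅓ - 1/(6*(k + ⅛)) = ⅓ - 1/(6*(⅛ + k)))
O(9)*n(0) - 69 = ((-3 + 8*9)/(3*(1 + 8*9)))*√(-1 + 0) - 69 = ((-3 + 72)/(3*(1 + 72)))*√(-1) - 69 = ((⅓)*69/73)*I - 69 = ((⅓)*(1/73)*69)*I - 69 = 23*I/73 - 69 = -69 + 23*I/73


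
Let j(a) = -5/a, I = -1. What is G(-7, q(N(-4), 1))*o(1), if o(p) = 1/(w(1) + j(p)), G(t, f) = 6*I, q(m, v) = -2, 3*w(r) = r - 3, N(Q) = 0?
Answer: 18/17 ≈ 1.0588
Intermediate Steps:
w(r) = -1 + r/3 (w(r) = (r - 3)/3 = (-3 + r)/3 = -1 + r/3)
G(t, f) = -6 (G(t, f) = 6*(-1) = -6)
o(p) = 1/(-2/3 - 5/p) (o(p) = 1/((-1 + (1/3)*1) - 5/p) = 1/((-1 + 1/3) - 5/p) = 1/(-2/3 - 5/p))
G(-7, q(N(-4), 1))*o(1) = -(-18)/(15 + 2*1) = -(-18)/(15 + 2) = -(-18)/17 = -6*(-3/17) = 18/17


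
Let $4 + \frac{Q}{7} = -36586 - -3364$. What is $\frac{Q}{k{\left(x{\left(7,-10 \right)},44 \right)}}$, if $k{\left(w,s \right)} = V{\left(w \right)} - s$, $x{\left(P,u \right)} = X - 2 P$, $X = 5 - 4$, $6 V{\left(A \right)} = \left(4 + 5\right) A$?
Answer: $\frac{465164}{127} \approx 3662.7$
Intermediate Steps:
$V{\left(A \right)} = \frac{3 A}{2}$ ($V{\left(A \right)} = \frac{\left(4 + 5\right) A}{6} = \frac{9 A}{6} = \frac{3 A}{2}$)
$Q = -232582$ ($Q = -28 + 7 \left(-36586 - -3364\right) = -28 + 7 \left(-36586 + 3364\right) = -28 + 7 \left(-33222\right) = -28 - 232554 = -232582$)
$X = 1$ ($X = 5 - 4 = 1$)
$x{\left(P,u \right)} = 1 - 2 P$
$k{\left(w,s \right)} = - s + \frac{3 w}{2}$ ($k{\left(w,s \right)} = \frac{3 w}{2} - s = - s + \frac{3 w}{2}$)
$\frac{Q}{k{\left(x{\left(7,-10 \right)},44 \right)}} = - \frac{232582}{\left(-1\right) 44 + \frac{3 \left(1 - 14\right)}{2}} = - \frac{232582}{-44 + \frac{3 \left(1 - 14\right)}{2}} = - \frac{232582}{-44 + \frac{3}{2} \left(-13\right)} = - \frac{232582}{-44 - \frac{39}{2}} = - \frac{232582}{- \frac{127}{2}} = \left(-232582\right) \left(- \frac{2}{127}\right) = \frac{465164}{127}$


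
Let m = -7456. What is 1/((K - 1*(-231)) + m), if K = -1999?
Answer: -1/9224 ≈ -0.00010841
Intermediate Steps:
1/((K - 1*(-231)) + m) = 1/((-1999 - 1*(-231)) - 7456) = 1/((-1999 + 231) - 7456) = 1/(-1768 - 7456) = 1/(-9224) = -1/9224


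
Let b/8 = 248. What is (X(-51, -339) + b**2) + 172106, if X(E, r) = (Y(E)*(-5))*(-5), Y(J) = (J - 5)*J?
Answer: 4179762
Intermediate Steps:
Y(J) = J*(-5 + J) (Y(J) = (-5 + J)*J = J*(-5 + J))
X(E, r) = 25*E*(-5 + E) (X(E, r) = ((E*(-5 + E))*(-5))*(-5) = -5*E*(-5 + E)*(-5) = 25*E*(-5 + E))
b = 1984 (b = 8*248 = 1984)
(X(-51, -339) + b**2) + 172106 = (25*(-51)*(-5 - 51) + 1984**2) + 172106 = (25*(-51)*(-56) + 3936256) + 172106 = (71400 + 3936256) + 172106 = 4007656 + 172106 = 4179762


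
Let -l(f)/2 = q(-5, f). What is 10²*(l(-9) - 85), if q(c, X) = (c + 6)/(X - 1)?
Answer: -8480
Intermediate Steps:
q(c, X) = (6 + c)/(-1 + X)
l(f) = -2/(-1 + f) (l(f) = -2*(6 - 5)/(-1 + f) = -2/(-1 + f))
10²*(l(-9) - 85) = 10²*(-2/(-1 - 9) - 85) = 100*(-2/(-10) - 85) = 100*(-2*(-⅒) - 85) = 100*(⅕ - 85) = 100*(-424/5) = -8480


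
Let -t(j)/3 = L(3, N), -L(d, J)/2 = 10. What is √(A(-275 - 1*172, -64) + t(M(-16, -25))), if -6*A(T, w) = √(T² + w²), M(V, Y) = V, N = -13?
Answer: √(2160 - 6*√203905)/6 ≈ 3.9064*I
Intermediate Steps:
L(d, J) = -20 (L(d, J) = -2*10 = -20)
t(j) = 60 (t(j) = -3*(-20) = 60)
A(T, w) = -√(T² + w²)/6
√(A(-275 - 1*172, -64) + t(M(-16, -25))) = √(-√((-275 - 1*172)² + (-64)²)/6 + 60) = √(-√((-275 - 172)² + 4096)/6 + 60) = √(-√((-447)² + 4096)/6 + 60) = √(-√(199809 + 4096)/6 + 60) = √(-√203905/6 + 60) = √(60 - √203905/6)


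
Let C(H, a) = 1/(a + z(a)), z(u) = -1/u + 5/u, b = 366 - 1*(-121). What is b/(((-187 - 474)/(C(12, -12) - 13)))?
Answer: 235708/24457 ≈ 9.6376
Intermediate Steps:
b = 487 (b = 366 + 121 = 487)
z(u) = 4/u
C(H, a) = 1/(a + 4/a)
b/(((-187 - 474)/(C(12, -12) - 13))) = 487/(((-187 - 474)/(-12/(4 + (-12)**2) - 13))) = 487/((-661/(-12/(4 + 144) - 13))) = 487/((-661/(-12/148 - 13))) = 487/((-661/(-12*1/148 - 13))) = 487/((-661/(-3/37 - 13))) = 487/((-661/(-484/37))) = 487/((-661*(-37/484))) = 487/(24457/484) = 487*(484/24457) = 235708/24457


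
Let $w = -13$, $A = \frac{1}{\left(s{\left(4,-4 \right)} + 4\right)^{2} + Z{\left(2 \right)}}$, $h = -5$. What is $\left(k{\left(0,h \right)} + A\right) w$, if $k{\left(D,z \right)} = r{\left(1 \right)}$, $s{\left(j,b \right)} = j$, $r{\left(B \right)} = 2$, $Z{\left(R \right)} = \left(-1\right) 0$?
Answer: $- \frac{1677}{64} \approx -26.203$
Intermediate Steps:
$Z{\left(R \right)} = 0$
$k{\left(D,z \right)} = 2$
$A = \frac{1}{64}$ ($A = \frac{1}{\left(4 + 4\right)^{2} + 0} = \frac{1}{8^{2} + 0} = \frac{1}{64 + 0} = \frac{1}{64} \approx 0.015625$)
$\left(k{\left(0,h \right)} + A\right) w = \left(2 + \frac{1}{64}\right) \left(-13\right) = \frac{129}{64} \left(-13\right) = - \frac{1677}{64}$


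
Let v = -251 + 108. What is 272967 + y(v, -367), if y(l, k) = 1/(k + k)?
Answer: 200357777/734 ≈ 2.7297e+5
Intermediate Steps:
v = -143
y(l, k) = 1/(2*k)
272967 + y(v, -367) = 272967 + (½)/(-367) = 272967 + (½)*(-1/367) = 272967 - 1/734 = 200357777/734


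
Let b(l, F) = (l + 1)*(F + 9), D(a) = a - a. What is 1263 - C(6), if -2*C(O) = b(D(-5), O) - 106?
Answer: 2435/2 ≈ 1217.5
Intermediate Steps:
D(a) = 0
b(l, F) = (1 + l)*(9 + F)
C(O) = 97/2 - O/2 (C(O) = -((9 + O + 9*0 + O*0) - 106)/2 = -((9 + O + 0 + 0) - 106)/2 = -((9 + O) - 106)/2 = -(-97 + O)/2 = 97/2 - O/2)
1263 - C(6) = 1263 - (97/2 - 1/2*6) = 1263 - (97/2 - 3) = 1263 - 1*91/2 = 1263 - 91/2 = 2435/2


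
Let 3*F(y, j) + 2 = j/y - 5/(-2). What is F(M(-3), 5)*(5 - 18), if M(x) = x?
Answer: 91/18 ≈ 5.0556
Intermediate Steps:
F(y, j) = ⅙ + j/(3*y) (F(y, j) = -⅔ + (j/y - 5/(-2))/3 = -⅔ + (j/y - 5*(-½))/3 = -⅔ + (j/y + 5/2)/3 = -⅔ + (5/2 + j/y)/3 = -⅔ + (⅚ + j/(3*y)) = ⅙ + j/(3*y))
F(M(-3), 5)*(5 - 18) = ((⅙)*(-3 + 2*5)/(-3))*(5 - 18) = ((⅙)*(-⅓)*(-3 + 10))*(-13) = ((⅙)*(-⅓)*7)*(-13) = -7/18*(-13) = 91/18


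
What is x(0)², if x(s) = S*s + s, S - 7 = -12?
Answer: 0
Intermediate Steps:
S = -5 (S = 7 - 12 = -5)
x(s) = -4*s (x(s) = -5*s + s = -4*s)
x(0)² = (-4*0)² = 0² = 0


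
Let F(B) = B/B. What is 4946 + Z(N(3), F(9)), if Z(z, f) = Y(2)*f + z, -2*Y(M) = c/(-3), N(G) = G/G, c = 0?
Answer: 4947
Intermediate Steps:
N(G) = 1
Y(M) = 0 (Y(M) = -0/(-3) = -0*(-1)/3 = -½*0 = 0)
F(B) = 1
Z(z, f) = z (Z(z, f) = 0*f + z = 0 + z = z)
4946 + Z(N(3), F(9)) = 4946 + 1 = 4947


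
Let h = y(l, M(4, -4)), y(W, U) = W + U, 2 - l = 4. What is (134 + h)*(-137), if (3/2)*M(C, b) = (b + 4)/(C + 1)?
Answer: -18084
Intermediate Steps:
l = -2 (l = 2 - 1*4 = 2 - 4 = -2)
M(C, b) = 2*(4 + b)/(3*(1 + C)) (M(C, b) = 2*((b + 4)/(C + 1))/3 = 2*((4 + b)/(1 + C))/3 = 2*(4 + b)/(3*(1 + C)))
y(W, U) = U + W
h = -2 (h = 2*(4 - 4)/(3*(1 + 4)) - 2 = (⅔)*0/5 - 2 = (⅔)*(⅕)*0 - 2 = 0 - 2 = -2)
(134 + h)*(-137) = (134 - 2)*(-137) = 132*(-137) = -18084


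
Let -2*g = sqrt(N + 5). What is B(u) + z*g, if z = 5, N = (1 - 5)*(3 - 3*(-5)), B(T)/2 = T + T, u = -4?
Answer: -16 - 5*I*sqrt(67)/2 ≈ -16.0 - 20.463*I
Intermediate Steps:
B(T) = 4*T (B(T) = 2*(T + T) = 2*(2*T) = 4*T)
N = -72 (N = -4*(3 + 15) = -4*18 = -72)
g = -I*sqrt(67)/2 (g = -sqrt(-72 + 5)/2 = -I*sqrt(67)/2 ≈ -4.0927*I)
B(u) + z*g = 4*(-4) + 5*(-I*sqrt(67)/2) = -16 - 5*I*sqrt(67)/2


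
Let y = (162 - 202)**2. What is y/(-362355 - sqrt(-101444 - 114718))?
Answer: -193256000/43767120729 + 1600*I*sqrt(24018)/43767120729 ≈ -0.0044155 + 5.6655e-6*I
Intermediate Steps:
y = 1600 (y = (-40)**2 = 1600)
y/(-362355 - sqrt(-101444 - 114718)) = 1600/(-362355 - sqrt(-101444 - 114718)) = 1600/(-362355 - sqrt(-216162)) = 1600/(-362355 - 3*I*sqrt(24018))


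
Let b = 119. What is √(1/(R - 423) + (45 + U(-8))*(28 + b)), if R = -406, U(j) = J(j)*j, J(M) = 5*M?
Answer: √36873915026/829 ≈ 231.64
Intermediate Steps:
U(j) = 5*j² (U(j) = (5*j)*j = 5*j²)
√(1/(R - 423) + (45 + U(-8))*(28 + b)) = √(1/(-406 - 423) + (45 + 5*(-8)²)*(28 + 119)) = √(1/(-829) + (45 + 5*64)*147) = √(-1/829 + (45 + 320)*147) = √(-1/829 + 365*147) = √(-1/829 + 53655) = √(44479994/829) = √36873915026/829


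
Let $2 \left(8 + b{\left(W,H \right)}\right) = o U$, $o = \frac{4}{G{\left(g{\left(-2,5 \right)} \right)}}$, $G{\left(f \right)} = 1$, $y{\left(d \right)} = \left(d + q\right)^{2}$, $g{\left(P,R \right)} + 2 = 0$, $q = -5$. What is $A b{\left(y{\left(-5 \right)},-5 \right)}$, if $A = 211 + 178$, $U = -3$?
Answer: $-5446$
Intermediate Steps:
$g{\left(P,R \right)} = -2$ ($g{\left(P,R \right)} = -2 + 0 = -2$)
$y{\left(d \right)} = \left(-5 + d\right)^{2}$ ($y{\left(d \right)} = \left(d - 5\right)^{2} = \left(-5 + d\right)^{2}$)
$A = 389$
$o = 4$ ($o = \frac{4}{1} = 4 \cdot 1 = 4$)
$b{\left(W,H \right)} = -14$ ($b{\left(W,H \right)} = -8 + \frac{4 \left(-3\right)}{2} = -8 + \frac{1}{2} \left(-12\right) = -8 - 6 = -14$)
$A b{\left(y{\left(-5 \right)},-5 \right)} = 389 \left(-14\right) = -5446$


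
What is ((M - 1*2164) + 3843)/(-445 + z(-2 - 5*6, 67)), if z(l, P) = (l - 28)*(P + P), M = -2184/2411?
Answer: -809177/4091467 ≈ -0.19777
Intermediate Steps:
M = -2184/2411 (M = -2184*1/2411 = -2184/2411 ≈ -0.90585)
z(l, P) = 2*P*(-28 + l) (z(l, P) = (-28 + l)*(2*P) = 2*P*(-28 + l))
((M - 1*2164) + 3843)/(-445 + z(-2 - 5*6, 67)) = ((-2184/2411 - 1*2164) + 3843)/(-445 + 2*67*(-28 + (-2 - 5*6))) = ((-2184/2411 - 2164) + 3843)/(-445 + 2*67*(-28 + (-2 - 30))) = (-5219588/2411 + 3843)/(-445 + 2*67*(-28 - 32)) = 4045885/(2411*(-445 + 2*67*(-60))) = 4045885/(2411*(-445 - 8040)) = (4045885/2411)/(-8485) = (4045885/2411)*(-1/8485) = -809177/4091467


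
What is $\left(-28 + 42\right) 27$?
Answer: $378$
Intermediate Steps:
$\left(-28 + 42\right) 27 = 14 \cdot 27 = 378$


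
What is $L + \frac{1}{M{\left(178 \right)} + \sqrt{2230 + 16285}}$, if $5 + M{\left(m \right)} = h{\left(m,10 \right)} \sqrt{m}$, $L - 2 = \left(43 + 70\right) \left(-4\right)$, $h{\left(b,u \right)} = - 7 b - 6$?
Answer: $\frac{-2251 - 563400 \sqrt{178} + 10350 \sqrt{35}}{5 - 23 \sqrt{35} + 1252 \sqrt{178}} \approx -450.0$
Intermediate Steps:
$h{\left(b,u \right)} = -6 - 7 b$
$L = -450$ ($L = 2 + \left(43 + 70\right) \left(-4\right) = 2 + 113 \left(-4\right) = 2 - 452 = -450$)
$M{\left(m \right)} = -5 + \sqrt{m} \left(-6 - 7 m\right)$ ($M{\left(m \right)} = -5 + \left(-6 - 7 m\right) \sqrt{m} = -5 + \sqrt{m} \left(-6 - 7 m\right)$)
$L + \frac{1}{M{\left(178 \right)} + \sqrt{2230 + 16285}} = -450 + \frac{1}{\left(-5 - \sqrt{178} \left(6 + 7 \cdot 178\right)\right) + \sqrt{2230 + 16285}} = -450 + \frac{1}{\left(-5 - \sqrt{178} \left(6 + 1246\right)\right) + \sqrt{18515}} = -450 + \frac{1}{\left(-5 - \sqrt{178} \cdot 1252\right) + 23 \sqrt{35}} = -450 + \frac{1}{\left(-5 - 1252 \sqrt{178}\right) + 23 \sqrt{35}} = -450 + \frac{1}{-5 - 1252 \sqrt{178} + 23 \sqrt{35}}$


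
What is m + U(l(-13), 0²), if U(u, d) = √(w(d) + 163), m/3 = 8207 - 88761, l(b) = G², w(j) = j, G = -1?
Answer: -241662 + √163 ≈ -2.4165e+5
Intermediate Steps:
l(b) = 1 (l(b) = (-1)² = 1)
m = -241662 (m = 3*(8207 - 88761) = 3*(-80554) = -241662)
U(u, d) = √(163 + d) (U(u, d) = √(d + 163) = √(163 + d))
m + U(l(-13), 0²) = -241662 + √(163 + 0²) = -241662 + √(163 + 0) = -241662 + √163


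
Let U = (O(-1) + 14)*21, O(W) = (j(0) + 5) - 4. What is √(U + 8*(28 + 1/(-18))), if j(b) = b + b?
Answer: √4847/3 ≈ 23.207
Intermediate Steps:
j(b) = 2*b
O(W) = 1 (O(W) = (2*0 + 5) - 4 = (0 + 5) - 4 = 5 - 4 = 1)
U = 315 (U = (1 + 14)*21 = 15*21 = 315)
√(U + 8*(28 + 1/(-18))) = √(315 + 8*(28 + 1/(-18))) = √(315 + 8*(28 - 1/18)) = √(315 + 8*(503/18)) = √(315 + 2012/9) = √(4847/9) = √4847/3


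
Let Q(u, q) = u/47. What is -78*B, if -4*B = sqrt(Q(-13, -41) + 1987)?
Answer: 156*sqrt(68573)/47 ≈ 869.17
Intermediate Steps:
Q(u, q) = u/47 (Q(u, q) = u*(1/47) = u/47)
B = -2*sqrt(68573)/47 (B = -sqrt((1/47)*(-13) + 1987)/4 = -sqrt(-13/47 + 1987)/4 = -2*sqrt(68573)/47 ≈ -11.143)
-78*B = -(-156)*sqrt(68573)/47 = 156*sqrt(68573)/47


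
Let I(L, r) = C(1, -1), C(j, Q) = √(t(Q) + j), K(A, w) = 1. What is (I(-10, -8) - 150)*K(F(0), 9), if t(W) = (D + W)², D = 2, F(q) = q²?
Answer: -150 + √2 ≈ -148.59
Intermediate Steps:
t(W) = (2 + W)²
C(j, Q) = √(j + (2 + Q)²) (C(j, Q) = √((2 + Q)² + j) = √(j + (2 + Q)²))
I(L, r) = √2 (I(L, r) = √(1 + (2 - 1)²) = √(1 + 1²) = √(1 + 1) = √2)
(I(-10, -8) - 150)*K(F(0), 9) = (√2 - 150)*1 = (-150 + √2)*1 = -150 + √2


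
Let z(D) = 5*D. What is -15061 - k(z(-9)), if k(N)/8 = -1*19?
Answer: -14909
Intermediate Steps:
k(N) = -152 (k(N) = 8*(-1*19) = 8*(-19) = -152)
-15061 - k(z(-9)) = -15061 - 1*(-152) = -15061 + 152 = -14909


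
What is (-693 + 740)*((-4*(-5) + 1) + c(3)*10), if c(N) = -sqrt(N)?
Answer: 987 - 470*sqrt(3) ≈ 172.94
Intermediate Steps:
(-693 + 740)*((-4*(-5) + 1) + c(3)*10) = (-693 + 740)*((-4*(-5) + 1) - sqrt(3)*10) = 47*((20 + 1) - 10*sqrt(3)) = 47*(21 - 10*sqrt(3)) = 987 - 470*sqrt(3)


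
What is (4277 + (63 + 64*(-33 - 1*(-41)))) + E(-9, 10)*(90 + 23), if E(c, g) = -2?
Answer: 4626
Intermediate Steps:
(4277 + (63 + 64*(-33 - 1*(-41)))) + E(-9, 10)*(90 + 23) = (4277 + (63 + 64*(-33 - 1*(-41)))) - 2*(90 + 23) = (4277 + (63 + 64*(-33 + 41))) - 2*113 = (4277 + (63 + 64*8)) - 226 = (4277 + (63 + 512)) - 226 = (4277 + 575) - 226 = 4852 - 226 = 4626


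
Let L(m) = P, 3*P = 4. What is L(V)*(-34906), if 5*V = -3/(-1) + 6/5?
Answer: -139624/3 ≈ -46541.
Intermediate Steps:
P = 4/3 (P = (1/3)*4 = 4/3 ≈ 1.3333)
V = 21/25 (V = (-3/(-1) + 6/5)/5 = (-3*(-1) + 6*(1/5))/5 = (3 + 6/5)/5 = (1/5)*(21/5) = 21/25 ≈ 0.84000)
L(m) = 4/3
L(V)*(-34906) = (4/3)*(-34906) = -139624/3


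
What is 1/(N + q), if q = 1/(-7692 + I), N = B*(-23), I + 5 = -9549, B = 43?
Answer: -17246/17056295 ≈ -0.0010111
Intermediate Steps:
I = -9554 (I = -5 - 9549 = -9554)
N = -989 (N = 43*(-23) = -989)
q = -1/17246 (q = 1/(-7692 - 9554) = 1/(-17246) = -1/17246 ≈ -5.7984e-5)
1/(N + q) = 1/(-989 - 1/17246) = 1/(-17056295/17246) = -17246/17056295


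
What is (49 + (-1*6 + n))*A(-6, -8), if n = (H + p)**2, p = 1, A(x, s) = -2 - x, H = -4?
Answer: 208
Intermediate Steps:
n = 9 (n = (-4 + 1)**2 = (-3)**2 = 9)
(49 + (-1*6 + n))*A(-6, -8) = (49 + (-1*6 + 9))*(-2 - 1*(-6)) = (49 + (-6 + 9))*(-2 + 6) = (49 + 3)*4 = 52*4 = 208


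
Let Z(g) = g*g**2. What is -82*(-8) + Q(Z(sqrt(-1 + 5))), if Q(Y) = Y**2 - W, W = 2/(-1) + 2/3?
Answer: 2164/3 ≈ 721.33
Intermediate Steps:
W = -4/3 (W = 2*(-1) + 2*(1/3) = -2 + 2/3 = -4/3 ≈ -1.3333)
Z(g) = g**3
Q(Y) = 4/3 + Y**2 (Q(Y) = Y**2 - 1*(-4/3) = Y**2 + 4/3 = 4/3 + Y**2)
-82*(-8) + Q(Z(sqrt(-1 + 5))) = -82*(-8) + (4/3 + ((sqrt(-1 + 5))**3)**2) = 656 + (4/3 + ((sqrt(4))**3)**2) = 656 + (4/3 + (2**3)**2) = 656 + (4/3 + 8**2) = 656 + (4/3 + 64) = 656 + 196/3 = 2164/3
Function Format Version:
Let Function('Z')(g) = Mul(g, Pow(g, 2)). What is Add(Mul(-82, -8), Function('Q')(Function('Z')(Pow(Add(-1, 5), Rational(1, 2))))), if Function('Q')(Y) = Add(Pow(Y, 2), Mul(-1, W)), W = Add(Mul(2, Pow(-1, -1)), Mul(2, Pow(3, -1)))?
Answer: Rational(2164, 3) ≈ 721.33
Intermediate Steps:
W = Rational(-4, 3) (W = Add(Mul(2, -1), Mul(2, Rational(1, 3))) = Add(-2, Rational(2, 3)) = Rational(-4, 3) ≈ -1.3333)
Function('Z')(g) = Pow(g, 3)
Function('Q')(Y) = Add(Rational(4, 3), Pow(Y, 2)) (Function('Q')(Y) = Add(Pow(Y, 2), Mul(-1, Rational(-4, 3))) = Add(Pow(Y, 2), Rational(4, 3)) = Add(Rational(4, 3), Pow(Y, 2)))
Add(Mul(-82, -8), Function('Q')(Function('Z')(Pow(Add(-1, 5), Rational(1, 2))))) = Add(Mul(-82, -8), Add(Rational(4, 3), Pow(Pow(Pow(Add(-1, 5), Rational(1, 2)), 3), 2))) = Add(656, Add(Rational(4, 3), Pow(Pow(Pow(4, Rational(1, 2)), 3), 2))) = Add(656, Add(Rational(4, 3), Pow(Pow(2, 3), 2))) = Add(656, Add(Rational(4, 3), Pow(8, 2))) = Add(656, Add(Rational(4, 3), 64)) = Add(656, Rational(196, 3)) = Rational(2164, 3)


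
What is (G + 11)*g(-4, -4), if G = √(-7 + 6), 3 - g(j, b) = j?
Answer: 77 + 7*I ≈ 77.0 + 7.0*I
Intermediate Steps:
g(j, b) = 3 - j
G = I (G = √(-1) = I ≈ 1.0*I)
(G + 11)*g(-4, -4) = (I + 11)*(3 - 1*(-4)) = (11 + I)*(3 + 4) = (11 + I)*7 = 77 + 7*I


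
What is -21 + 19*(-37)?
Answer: -724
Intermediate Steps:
-21 + 19*(-37) = -21 - 703 = -724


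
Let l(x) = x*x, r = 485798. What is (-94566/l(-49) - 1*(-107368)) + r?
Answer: 1424097000/2401 ≈ 5.9313e+5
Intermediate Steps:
l(x) = x²
(-94566/l(-49) - 1*(-107368)) + r = (-94566/((-49)²) - 1*(-107368)) + 485798 = (-94566/2401 + 107368) + 485798 = 257696002/2401 + 485798 = 1424097000/2401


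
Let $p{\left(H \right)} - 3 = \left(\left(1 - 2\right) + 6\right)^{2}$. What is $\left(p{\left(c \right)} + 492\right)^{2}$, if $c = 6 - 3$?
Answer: $270400$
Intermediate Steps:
$c = 3$
$p{\left(H \right)} = 28$ ($p{\left(H \right)} = 3 + \left(\left(1 - 2\right) + 6\right)^{2} = 3 + \left(-1 + 6\right)^{2} = 3 + 5^{2} = 3 + 25 = 28$)
$\left(p{\left(c \right)} + 492\right)^{2} = \left(28 + 492\right)^{2} = 520^{2} = 270400$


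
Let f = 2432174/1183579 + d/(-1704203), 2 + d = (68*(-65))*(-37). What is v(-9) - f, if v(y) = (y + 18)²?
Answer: 159430411400677/2017058882537 ≈ 79.041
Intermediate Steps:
d = 163538 (d = -2 + (68*(-65))*(-37) = -2 - 4420*(-37) = -2 + 163540 = 163538)
f = 3951358084820/2017058882537 (f = 2432174/1183579 + 163538/(-1704203) = 2432174*(1/1183579) + 163538*(-1/1704203) = 2432174/1183579 - 163538/1704203 = 3951358084820/2017058882537 ≈ 1.9590)
v(y) = (18 + y)²
v(-9) - f = (18 - 9)² - 1*3951358084820/2017058882537 = 9² - 3951358084820/2017058882537 = 81 - 3951358084820/2017058882537 = 159430411400677/2017058882537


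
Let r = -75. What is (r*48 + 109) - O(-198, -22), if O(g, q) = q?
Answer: -3469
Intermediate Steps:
(r*48 + 109) - O(-198, -22) = (-75*48 + 109) - 1*(-22) = (-3600 + 109) + 22 = -3491 + 22 = -3469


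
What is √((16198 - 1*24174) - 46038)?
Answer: I*√54014 ≈ 232.41*I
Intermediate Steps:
√((16198 - 1*24174) - 46038) = √((16198 - 24174) - 46038) = √(-7976 - 46038) = √(-54014) = I*√54014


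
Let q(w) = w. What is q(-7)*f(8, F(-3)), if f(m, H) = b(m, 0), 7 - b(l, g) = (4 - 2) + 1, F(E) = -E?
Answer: -28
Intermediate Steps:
b(l, g) = 4 (b(l, g) = 7 - ((4 - 2) + 1) = 7 - (2 + 1) = 7 - 1*3 = 7 - 3 = 4)
f(m, H) = 4
q(-7)*f(8, F(-3)) = -7*4 = -28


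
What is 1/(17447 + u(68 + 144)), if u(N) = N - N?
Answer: 1/17447 ≈ 5.7316e-5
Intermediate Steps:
u(N) = 0
1/(17447 + u(68 + 144)) = 1/(17447 + 0) = 1/17447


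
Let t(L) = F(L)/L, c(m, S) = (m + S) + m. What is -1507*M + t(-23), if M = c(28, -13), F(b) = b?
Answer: -64800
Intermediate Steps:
c(m, S) = S + 2*m (c(m, S) = (S + m) + m = S + 2*m)
M = 43 (M = -13 + 2*28 = -13 + 56 = 43)
t(L) = 1 (t(L) = L/L = 1)
-1507*M + t(-23) = -1507*43 + 1 = -64801 + 1 = -64800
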